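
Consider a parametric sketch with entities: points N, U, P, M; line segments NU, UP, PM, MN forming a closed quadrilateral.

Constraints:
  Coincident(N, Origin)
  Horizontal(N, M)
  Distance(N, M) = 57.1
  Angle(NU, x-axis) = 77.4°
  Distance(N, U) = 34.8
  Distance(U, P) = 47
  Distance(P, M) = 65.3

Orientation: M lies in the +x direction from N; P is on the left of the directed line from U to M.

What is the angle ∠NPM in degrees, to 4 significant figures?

46.17°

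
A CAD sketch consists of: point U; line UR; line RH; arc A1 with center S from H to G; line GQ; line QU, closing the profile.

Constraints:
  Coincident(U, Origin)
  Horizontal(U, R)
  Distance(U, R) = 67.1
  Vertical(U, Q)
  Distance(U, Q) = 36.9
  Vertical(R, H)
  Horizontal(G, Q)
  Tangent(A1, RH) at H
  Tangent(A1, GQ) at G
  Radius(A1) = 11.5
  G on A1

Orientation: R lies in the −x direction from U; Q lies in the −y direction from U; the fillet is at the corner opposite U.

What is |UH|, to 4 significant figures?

71.75

The virtual corner opposite U is at (-67.10, -36.90). Since A1 is tangent to RH there, SH ⟂ RH and since A1 is tangent to GQ there, SG ⟂ GQ, with radius 11.5, so the center S sits 11.5 in from both sides at S = (-55.60, -25.40). That places the tangent points at H = (-67.10, -25.40) on RH and G = (-55.60, -36.90) on GQ. Then |UH| = |H − U| = 71.75.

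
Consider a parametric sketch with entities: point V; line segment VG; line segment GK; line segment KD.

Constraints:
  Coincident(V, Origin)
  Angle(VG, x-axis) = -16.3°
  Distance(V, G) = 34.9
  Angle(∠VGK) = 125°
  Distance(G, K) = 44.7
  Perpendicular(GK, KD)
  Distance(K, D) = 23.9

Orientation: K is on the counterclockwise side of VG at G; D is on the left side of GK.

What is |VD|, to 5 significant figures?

64.887

V is at the origin; VG runs at -16.3° with length 34.9, so G = 34.9·(cos -16.3°, sin -16.3°) = (33.497, -9.7953). ∠VGK = 125.0°, so GK runs at -16.3° + (180° − 125.0°) = 38.700° from the x-axis; with |GK| = 44.7, K = G + 44.7·(cos 38.700°, sin 38.700°) = (68.382, 18.153). GK ⟂ KD; with |KD| = 23.9 on the left of GK, D = K + 23.9·(-0.62524, 0.78043) = (53.439, 36.805). Then |VD| = |D − V| = 64.887.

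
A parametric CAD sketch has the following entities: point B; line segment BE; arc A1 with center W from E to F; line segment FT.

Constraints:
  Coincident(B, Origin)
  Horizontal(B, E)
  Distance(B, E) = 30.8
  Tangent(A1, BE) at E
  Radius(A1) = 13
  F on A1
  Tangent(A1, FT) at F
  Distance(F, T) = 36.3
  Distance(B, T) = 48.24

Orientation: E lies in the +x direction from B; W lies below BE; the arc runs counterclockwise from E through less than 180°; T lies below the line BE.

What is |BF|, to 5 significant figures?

21.013

B is at the origin; BE is horizontal with |BE| = 30.8 and E on the +x side, so E = (30.800, 0.0000). The tangent condition forces WE to be normal to BE, so W = E + (0, -13) = (30.800, -13.000). Since WF ⟂ FT (tangency), |WT| = √(13.0² + 36.3²) = 38.558 regardless of where F sits on A1. So T lies on both circle(B, 48.24) and circle(W, 38.558); the below-BE intersection is T = (12.073, -46.705). F is the foot of the tangent from T: F = (17.973, -10.887).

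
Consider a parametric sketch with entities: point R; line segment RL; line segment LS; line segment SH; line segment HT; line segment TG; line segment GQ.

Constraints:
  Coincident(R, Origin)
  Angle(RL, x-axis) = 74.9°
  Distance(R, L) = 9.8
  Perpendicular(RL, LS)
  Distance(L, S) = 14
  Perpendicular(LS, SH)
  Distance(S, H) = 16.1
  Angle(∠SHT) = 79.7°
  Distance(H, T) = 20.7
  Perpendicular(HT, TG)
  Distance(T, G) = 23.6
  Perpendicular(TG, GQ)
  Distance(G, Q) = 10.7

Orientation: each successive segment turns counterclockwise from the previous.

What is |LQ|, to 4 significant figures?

12.23

R is at the origin; RL runs at 74.9° with length 9.8, so L = (2.553, 9.462). RL is perpendicular to LS, so LS runs at 164.9°; with |LS| = 14.0, S = (-10.96, 13.11). The perpendicularity gives SH at right angles to LS, so SH runs at -105.1°; with |SH| = 16.1, H = (-15.16, -2.435). ∠SHT = 79.7° gives HT at -4.800° from the x-axis; with |HT| = 20.7, T = (5.470, -4.168). The perpendicularity gives TG at right angles to HT, so TG runs at 85.20°; with |TG| = 23.6, G = (7.444, 19.35). TG is perpendicular to GQ, so GQ runs at 175.2°; with |GQ| = 10.7, Q = (-3.218, 20.25). Then |LQ| = |Q − L| = 12.23.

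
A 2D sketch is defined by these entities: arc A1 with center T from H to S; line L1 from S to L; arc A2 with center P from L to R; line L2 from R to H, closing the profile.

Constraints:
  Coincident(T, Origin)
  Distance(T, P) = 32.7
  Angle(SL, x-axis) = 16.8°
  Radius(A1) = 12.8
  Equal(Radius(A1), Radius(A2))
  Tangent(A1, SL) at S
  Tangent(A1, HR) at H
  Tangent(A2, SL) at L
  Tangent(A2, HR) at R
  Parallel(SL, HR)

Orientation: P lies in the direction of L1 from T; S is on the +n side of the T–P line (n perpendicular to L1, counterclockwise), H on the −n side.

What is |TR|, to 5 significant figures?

35.116

The slot axis is L1's direction at 16.8°, so u = (cos 16.8°, sin 16.8°) = (0.95732, 0.28903) and n = (−sin 16.8°, cos 16.8°) = (-0.28903, 0.95732). T is at the origin and P lies 32.7 along u from T, so P = 32.7·u = (31.304, 9.4513). Tangency of A1 to both parallel lines with radius 12.8 puts S and H at T ± 12.8·n: S = (-3.6996, 12.254), H = (3.6996, -12.254). Equal radii place L and R the same way about P: L = P + 12.8·n = (27.605, 21.705), R = P − 12.8·n = (35.004, -2.8023). Then |TR| = |R − T| = 35.116.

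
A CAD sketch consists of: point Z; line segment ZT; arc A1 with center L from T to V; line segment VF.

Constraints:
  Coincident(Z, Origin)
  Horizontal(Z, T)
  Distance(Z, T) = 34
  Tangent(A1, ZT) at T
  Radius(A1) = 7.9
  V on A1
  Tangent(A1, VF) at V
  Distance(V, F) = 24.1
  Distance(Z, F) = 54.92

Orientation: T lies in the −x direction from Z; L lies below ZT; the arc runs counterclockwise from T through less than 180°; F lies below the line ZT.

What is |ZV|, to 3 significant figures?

42.3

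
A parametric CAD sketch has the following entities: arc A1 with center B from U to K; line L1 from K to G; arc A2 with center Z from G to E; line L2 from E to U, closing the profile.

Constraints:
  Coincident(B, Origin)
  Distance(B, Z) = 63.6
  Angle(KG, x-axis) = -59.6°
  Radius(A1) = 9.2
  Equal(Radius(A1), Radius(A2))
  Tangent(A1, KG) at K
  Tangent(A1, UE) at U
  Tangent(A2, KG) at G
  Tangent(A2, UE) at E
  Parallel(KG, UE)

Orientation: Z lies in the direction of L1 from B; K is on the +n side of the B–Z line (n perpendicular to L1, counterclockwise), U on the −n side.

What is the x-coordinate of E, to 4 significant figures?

24.25

The slot axis is L1's direction at -59.6°, so u = (cos -59.6°, sin -59.6°) = (0.5060, -0.8625) and n = (−sin -59.6°, cos -59.6°) = (0.8625, 0.5060). B is at the origin and Z lies 63.6 along u from B, so Z = 63.6·u = (32.18, -54.86). Tangency of A1 to both parallel lines with radius 9.2 puts K and U at B ± 9.2·n: K = (7.935, 4.656), U = (-7.935, -4.656). Equal radii place G and E the same way about Z: G = Z + 9.2·n = (40.12, -50.20), E = Z − 9.2·n = (24.25, -59.51). So E.x = 24.25.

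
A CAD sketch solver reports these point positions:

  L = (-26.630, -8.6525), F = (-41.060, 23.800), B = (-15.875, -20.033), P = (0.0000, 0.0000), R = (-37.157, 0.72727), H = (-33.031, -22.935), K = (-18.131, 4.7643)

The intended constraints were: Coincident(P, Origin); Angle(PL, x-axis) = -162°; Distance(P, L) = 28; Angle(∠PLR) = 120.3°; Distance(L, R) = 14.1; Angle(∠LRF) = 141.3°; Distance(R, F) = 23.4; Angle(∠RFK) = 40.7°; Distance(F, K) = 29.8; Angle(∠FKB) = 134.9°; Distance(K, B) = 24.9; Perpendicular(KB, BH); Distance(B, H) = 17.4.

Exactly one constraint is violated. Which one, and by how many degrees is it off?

Perpendicular(KB, BH) — off by 4.40°.

P = (0.00, 0.00) ✓; PL at -162.0° ✓; |PL| = 28.00 ✓; ∠PLR = 120.3° ✓; |LR| = 14.10 ✓; ∠LRF = 141.3° ✓; |RF| = 23.40 ✓; ∠RFK = 40.70° ✓; |FK| = 29.80 ✓; ∠FKB = 134.9° ✓; |KB| = 24.90 ✓; ∠(KB, BH) = 85.60° ✗; |BH| = 17.40 ✓.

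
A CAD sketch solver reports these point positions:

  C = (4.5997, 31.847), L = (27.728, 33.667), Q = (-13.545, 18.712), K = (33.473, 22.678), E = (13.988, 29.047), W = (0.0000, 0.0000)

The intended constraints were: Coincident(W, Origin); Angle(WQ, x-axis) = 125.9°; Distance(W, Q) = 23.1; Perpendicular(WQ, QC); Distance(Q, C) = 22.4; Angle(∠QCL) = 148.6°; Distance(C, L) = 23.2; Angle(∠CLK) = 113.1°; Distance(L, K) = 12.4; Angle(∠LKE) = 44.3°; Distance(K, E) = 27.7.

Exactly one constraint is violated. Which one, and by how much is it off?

Distance(K, E) = 27.7 — off by 7.20.

W = (0.00, 0.00) ✓; WQ at 125.9° ✓; |WQ| = 23.10 ✓; ∠(WQ, QC) = 90.00° ✓; |QC| = 22.40 ✓; ∠QCL = 148.6° ✓; |CL| = 23.20 ✓; ∠CLK = 113.1° ✓; |LK| = 12.40 ✓; ∠LKE = 44.30° ✓; |KE| = 20.50 ✗.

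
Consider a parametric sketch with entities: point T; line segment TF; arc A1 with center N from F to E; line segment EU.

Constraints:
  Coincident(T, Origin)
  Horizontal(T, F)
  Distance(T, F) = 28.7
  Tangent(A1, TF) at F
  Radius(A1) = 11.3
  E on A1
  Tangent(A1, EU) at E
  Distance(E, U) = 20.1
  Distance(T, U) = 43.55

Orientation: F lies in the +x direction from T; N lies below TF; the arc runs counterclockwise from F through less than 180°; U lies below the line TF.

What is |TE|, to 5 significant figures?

24.433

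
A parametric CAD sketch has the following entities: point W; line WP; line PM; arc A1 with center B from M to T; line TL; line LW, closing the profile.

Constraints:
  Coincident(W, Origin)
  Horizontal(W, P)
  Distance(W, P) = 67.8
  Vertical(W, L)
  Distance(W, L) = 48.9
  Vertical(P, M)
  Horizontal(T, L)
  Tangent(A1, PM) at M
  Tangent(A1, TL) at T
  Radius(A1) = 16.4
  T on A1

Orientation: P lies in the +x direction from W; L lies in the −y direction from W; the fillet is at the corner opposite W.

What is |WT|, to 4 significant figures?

70.94

W is at the origin; WP is horizontal with |WP| = 67.8 and P on the +x side, so P = (67.80, 0.000). W and L share the same x with |WL| = 48.9 and L on the −y side, so L = (0.000, -48.90). The virtual corner opposite W is at (67.80, -48.90). A1 meets PM tangentially, so BM is at right angles to PM and the tangent condition forces BT to be normal to TL, with radius 16.4, so the center B sits 16.4 in from both sides at B = (51.40, -32.50). That places the tangent points at M = (67.80, -32.50) on PM and T = (51.40, -48.90) on TL. Then |WT| = |T − W| = 70.94.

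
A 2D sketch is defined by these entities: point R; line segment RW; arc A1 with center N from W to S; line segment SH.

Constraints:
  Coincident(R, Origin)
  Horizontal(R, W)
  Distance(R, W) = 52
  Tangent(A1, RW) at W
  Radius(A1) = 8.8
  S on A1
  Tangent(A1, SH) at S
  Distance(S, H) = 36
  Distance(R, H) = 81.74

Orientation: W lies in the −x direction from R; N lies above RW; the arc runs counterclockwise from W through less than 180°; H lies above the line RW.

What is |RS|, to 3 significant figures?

48.1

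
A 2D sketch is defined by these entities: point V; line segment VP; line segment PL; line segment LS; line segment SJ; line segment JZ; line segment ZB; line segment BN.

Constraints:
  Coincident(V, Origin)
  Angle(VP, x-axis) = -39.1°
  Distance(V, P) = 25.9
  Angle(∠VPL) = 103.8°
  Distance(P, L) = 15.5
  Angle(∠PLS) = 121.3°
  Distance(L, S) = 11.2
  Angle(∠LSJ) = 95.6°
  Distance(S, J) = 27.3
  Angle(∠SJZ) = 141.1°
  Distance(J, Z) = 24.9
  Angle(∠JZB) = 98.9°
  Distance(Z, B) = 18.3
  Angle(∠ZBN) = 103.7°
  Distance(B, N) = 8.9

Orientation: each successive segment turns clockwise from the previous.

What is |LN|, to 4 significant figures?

34.97

V is at the origin; VP runs at -39.1° with length 25.9, so P = (20.10, -16.33). ∠VPL = 103.8° gives PL at -115.3° from the x-axis; with |PL| = 15.5, L = (13.48, -30.35). ∠PLS = 121.3° gives LS at -174.0° from the x-axis; with |LS| = 11.2, S = (2.337, -31.52). ∠LSJ = 95.6° gives SJ at 101.6° from the x-axis; with |SJ| = 27.3, J = (-3.153, -4.776). ∠SJZ = 141.1° gives JZ at 62.70° from the x-axis; with |JZ| = 24.9, Z = (8.268, 17.35). ∠JZB = 98.9° gives ZB at -18.40° from the x-axis; with |ZB| = 18.3, B = (25.63, 11.57). ∠ZBN = 103.7° gives BN at -94.70° from the x-axis; with |BN| = 8.9, N = (24.90, 2.704). Then |LN| = |N − L| = 34.97.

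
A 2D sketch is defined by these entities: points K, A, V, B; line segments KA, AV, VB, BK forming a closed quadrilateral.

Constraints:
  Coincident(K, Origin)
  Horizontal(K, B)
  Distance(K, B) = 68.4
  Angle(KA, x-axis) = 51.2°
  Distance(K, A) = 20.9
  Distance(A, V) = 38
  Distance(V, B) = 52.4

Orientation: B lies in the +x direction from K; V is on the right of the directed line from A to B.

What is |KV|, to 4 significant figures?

29.28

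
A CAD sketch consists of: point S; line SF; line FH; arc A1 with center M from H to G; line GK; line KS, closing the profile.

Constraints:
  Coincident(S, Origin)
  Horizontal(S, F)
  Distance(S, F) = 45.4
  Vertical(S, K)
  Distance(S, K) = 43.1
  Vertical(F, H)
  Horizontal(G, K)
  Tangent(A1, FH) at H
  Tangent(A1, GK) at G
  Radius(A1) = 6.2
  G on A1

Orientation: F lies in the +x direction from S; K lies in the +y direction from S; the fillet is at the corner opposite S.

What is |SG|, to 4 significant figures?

58.26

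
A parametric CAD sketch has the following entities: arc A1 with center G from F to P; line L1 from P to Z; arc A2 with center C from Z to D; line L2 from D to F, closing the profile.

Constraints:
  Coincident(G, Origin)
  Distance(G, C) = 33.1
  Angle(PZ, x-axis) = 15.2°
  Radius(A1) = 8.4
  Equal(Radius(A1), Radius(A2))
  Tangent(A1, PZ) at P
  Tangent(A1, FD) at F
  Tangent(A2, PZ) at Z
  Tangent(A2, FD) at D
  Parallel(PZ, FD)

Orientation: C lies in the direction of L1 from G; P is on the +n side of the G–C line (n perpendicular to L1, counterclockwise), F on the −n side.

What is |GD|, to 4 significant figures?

34.15

Tangency of A1 to both parallel lines with radius 8.4 puts P and F at G ± 8.4·n: P = (-2.202, 8.106), F = (2.202, -8.106). Equal radii place Z and D the same way about C: Z = C + 8.4·n = (29.74, 16.78), D = C − 8.4·n = (34.14, 0.5723). Then |GD| = |D − G| = 34.15.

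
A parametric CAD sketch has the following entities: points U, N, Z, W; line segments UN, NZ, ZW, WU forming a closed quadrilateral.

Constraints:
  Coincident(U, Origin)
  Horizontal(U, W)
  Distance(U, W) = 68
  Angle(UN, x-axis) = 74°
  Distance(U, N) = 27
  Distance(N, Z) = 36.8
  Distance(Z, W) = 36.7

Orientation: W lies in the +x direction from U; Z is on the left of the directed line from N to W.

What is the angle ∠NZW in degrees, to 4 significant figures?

127.4°

Checks: |NZ| = 36.80 ✓; |ZW| = 36.70 ✓.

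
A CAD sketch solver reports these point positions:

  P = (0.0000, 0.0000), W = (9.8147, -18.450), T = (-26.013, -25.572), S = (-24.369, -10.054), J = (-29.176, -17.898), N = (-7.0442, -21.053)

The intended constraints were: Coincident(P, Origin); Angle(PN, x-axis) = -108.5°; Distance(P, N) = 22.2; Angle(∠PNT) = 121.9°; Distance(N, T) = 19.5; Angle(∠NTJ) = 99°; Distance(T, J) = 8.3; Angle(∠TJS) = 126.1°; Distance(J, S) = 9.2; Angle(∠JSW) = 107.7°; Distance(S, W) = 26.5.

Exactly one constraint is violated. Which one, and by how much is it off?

Distance(S, W) = 26.5 — off by 8.70.

P = (0.00, 0.00) ✓; PN at -108.5° ✓; |PN| = 22.20 ✓; ∠PNT = 121.9° ✓; |NT| = 19.50 ✓; ∠NTJ = 99.00° ✓; |TJ| = 8.300 ✓; ∠TJS = 126.1° ✓; |JS| = 9.200 ✓; ∠JSW = 107.7° ✓; |SW| = 35.20 ✗.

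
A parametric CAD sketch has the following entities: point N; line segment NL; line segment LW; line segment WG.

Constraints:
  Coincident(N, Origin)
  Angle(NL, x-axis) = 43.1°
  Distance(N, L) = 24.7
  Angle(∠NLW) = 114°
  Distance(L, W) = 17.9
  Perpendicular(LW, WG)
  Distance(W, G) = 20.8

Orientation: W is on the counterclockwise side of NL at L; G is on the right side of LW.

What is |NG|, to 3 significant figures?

51.6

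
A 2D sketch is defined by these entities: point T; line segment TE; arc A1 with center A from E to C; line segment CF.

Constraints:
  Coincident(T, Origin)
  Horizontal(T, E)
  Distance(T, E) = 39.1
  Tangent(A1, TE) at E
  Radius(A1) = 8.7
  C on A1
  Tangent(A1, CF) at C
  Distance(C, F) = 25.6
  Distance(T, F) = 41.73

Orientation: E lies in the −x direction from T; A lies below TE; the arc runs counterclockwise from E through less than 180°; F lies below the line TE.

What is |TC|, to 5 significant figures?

47.469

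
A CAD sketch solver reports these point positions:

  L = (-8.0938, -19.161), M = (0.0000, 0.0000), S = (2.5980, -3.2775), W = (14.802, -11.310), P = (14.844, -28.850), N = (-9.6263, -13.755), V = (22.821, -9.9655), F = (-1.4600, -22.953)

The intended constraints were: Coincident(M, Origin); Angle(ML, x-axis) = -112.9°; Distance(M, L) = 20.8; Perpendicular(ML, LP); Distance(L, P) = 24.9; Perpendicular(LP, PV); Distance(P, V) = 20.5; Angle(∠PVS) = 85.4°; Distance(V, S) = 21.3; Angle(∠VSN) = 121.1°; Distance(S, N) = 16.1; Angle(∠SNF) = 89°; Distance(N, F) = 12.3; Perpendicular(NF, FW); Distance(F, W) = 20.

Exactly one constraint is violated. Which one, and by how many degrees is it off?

Perpendicular(NF, FW) — off by 6.00°.

M = (0.00, 0.00) ✓; ML at -112.9° ✓; |ML| = 20.80 ✓; ∠(ML, LP) = 90.00° ✓; |LP| = 24.90 ✓; ∠(LP, PV) = 90.00° ✓; |PV| = 20.50 ✓; ∠PVS = 85.40° ✓; |VS| = 21.30 ✓; ∠VSN = 121.1° ✓; |SN| = 16.10 ✓; ∠SNF = 89.00° ✓; |NF| = 12.30 ✓; ∠(NF, FW) = 84.00° ✗; |FW| = 20.00 ✓.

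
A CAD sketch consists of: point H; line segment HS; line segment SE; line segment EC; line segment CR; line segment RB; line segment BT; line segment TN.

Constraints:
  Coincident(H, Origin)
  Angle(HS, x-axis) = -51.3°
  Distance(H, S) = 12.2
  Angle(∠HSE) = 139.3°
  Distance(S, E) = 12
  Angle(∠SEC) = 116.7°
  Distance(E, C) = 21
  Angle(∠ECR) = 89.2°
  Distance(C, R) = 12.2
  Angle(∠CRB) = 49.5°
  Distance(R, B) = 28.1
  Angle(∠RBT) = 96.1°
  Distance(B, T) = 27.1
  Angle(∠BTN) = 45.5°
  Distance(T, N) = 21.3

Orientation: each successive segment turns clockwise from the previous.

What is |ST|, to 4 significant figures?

44.36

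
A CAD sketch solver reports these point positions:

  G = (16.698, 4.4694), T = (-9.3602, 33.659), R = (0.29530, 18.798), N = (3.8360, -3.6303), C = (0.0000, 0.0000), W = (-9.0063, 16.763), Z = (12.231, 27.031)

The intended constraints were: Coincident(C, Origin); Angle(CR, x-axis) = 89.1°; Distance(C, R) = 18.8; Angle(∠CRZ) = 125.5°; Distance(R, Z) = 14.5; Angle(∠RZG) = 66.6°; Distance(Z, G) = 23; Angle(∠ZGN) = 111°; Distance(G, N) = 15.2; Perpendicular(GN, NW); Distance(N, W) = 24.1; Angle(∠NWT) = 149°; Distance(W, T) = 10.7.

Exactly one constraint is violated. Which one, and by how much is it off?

Distance(W, T) = 10.7 — off by 6.20.

C = (0.00, 0.00) ✓; CR at 89.10° ✓; |CR| = 18.80 ✓; ∠CRZ = 125.5° ✓; |RZ| = 14.50 ✓; ∠RZG = 66.60° ✓; |ZG| = 23.00 ✓; ∠ZGN = 111.0° ✓; |GN| = 15.20 ✓; ∠(GN, NW) = 90.00° ✓; |NW| = 24.10 ✓; ∠NWT = 149.0° ✓; |WT| = 16.90 ✗.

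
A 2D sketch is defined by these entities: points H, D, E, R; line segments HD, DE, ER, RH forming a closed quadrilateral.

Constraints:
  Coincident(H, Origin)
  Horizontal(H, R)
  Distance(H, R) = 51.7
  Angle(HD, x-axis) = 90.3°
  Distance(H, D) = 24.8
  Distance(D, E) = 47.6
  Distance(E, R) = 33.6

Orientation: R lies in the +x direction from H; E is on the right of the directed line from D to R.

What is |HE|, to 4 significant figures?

28.34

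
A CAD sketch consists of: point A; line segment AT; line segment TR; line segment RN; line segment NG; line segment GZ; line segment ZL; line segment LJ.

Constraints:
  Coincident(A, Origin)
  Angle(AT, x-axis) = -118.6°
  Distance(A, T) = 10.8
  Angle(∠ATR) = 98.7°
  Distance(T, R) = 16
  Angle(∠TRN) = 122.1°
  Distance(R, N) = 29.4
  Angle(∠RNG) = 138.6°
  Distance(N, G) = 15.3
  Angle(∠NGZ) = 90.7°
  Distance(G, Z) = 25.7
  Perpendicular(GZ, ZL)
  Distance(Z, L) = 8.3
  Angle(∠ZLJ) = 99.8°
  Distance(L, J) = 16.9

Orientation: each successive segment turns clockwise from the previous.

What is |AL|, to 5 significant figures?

18.502

A is at the origin; AT runs at -118.6° with length 10.8, so T = (-5.1699, -9.4822). ∠ATR = 98.7° gives TR at 160.10° from the x-axis; with |TR| = 16.0, R = (-20.214, -4.0361). ∠TRN = 122.1° gives RN at 102.20° from the x-axis; with |RN| = 29.4, N = (-26.427, 24.700). ∠RNG = 138.6° gives NG at 60.800° from the x-axis; with |NG| = 15.3, G = (-18.963, 38.056). ∠NGZ = 90.7° gives GZ at -28.500° from the x-axis; with |GZ| = 25.7, Z = (3.6224, 25.793). The perpendicularity gives ZL at right angles to GZ, so ZL runs at -118.50°; with |ZL| = 8.3, L = (-0.33800, 18.498). Then |AL| = |L − A| = 18.502.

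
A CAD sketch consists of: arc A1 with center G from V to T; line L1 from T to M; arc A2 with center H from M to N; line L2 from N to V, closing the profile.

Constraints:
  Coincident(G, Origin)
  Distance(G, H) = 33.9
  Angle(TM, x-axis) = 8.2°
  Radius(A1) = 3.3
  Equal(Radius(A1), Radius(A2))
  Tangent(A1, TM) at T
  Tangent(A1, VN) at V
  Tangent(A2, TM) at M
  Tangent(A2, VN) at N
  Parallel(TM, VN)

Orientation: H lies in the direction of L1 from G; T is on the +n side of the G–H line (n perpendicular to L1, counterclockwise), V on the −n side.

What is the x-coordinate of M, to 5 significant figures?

33.083

Tangency of A1 to both parallel lines with radius 3.3 puts T and V at G ± 3.3·n: T = (-0.47068, 3.2663), V = (0.47068, -3.2663). Equal radii place M and N the same way about H: M = H + 3.3·n = (33.083, 8.1014), N = H − 3.3·n = (34.024, 1.5689). So M.x = 33.083.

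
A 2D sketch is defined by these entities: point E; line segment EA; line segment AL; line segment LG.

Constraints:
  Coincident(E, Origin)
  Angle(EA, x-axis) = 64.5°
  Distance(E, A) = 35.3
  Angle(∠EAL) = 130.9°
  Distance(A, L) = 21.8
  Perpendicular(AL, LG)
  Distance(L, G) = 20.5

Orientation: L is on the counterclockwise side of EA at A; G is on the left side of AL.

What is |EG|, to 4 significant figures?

45.34

E is at the origin; EA runs at 64.5° with length 35.3, so A = 35.3·(cos 64.5°, sin 64.5°) = (15.20, 31.86). ∠EAL = 130.9°, so AL runs at 64.5° + (180° − 130.9°) = 113.6° from the x-axis; with |AL| = 21.8, L = A + 21.8·(cos 113.6°, sin 113.6°) = (6.469, 51.84). AL is perpendicular to LG; with |LG| = 20.5 on the left of AL, G = L + 20.5·(-0.9164, -0.4003) = (-12.32, 43.63). Then |EG| = |G − E| = 45.34.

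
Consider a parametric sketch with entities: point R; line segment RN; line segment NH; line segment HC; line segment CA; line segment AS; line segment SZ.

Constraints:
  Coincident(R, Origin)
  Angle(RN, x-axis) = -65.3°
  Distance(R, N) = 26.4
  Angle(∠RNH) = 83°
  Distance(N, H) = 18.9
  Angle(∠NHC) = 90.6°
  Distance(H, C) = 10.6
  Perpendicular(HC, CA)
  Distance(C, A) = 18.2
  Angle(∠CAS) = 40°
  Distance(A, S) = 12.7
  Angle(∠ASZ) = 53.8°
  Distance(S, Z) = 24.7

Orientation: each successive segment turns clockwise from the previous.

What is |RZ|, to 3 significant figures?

9.18

R is at the origin; RN runs at -65.3° with length 26.4, so N = (11.0, -24.0). ∠RNH = 83.0° gives NH at -162° from the x-axis; with |NH| = 18.9, H = (-6.97, -29.7). ∠NHC = 90.6° gives HC at 108° from the x-axis; with |HC| = 10.6, C = (-10.3, -19.7). HC is perpendicular to CA, so CA runs at 18.3°; with |CA| = 18.2, A = (6.98, -14.0). ∠CAS = 40.0° gives AS at -122° from the x-axis; with |AS| = 12.7, S = (0.304, -24.8). ∠ASZ = 53.8° gives SZ at 112° from the x-axis; with |SZ| = 24.7, Z = (-8.99, -1.87). Then |RZ| = |Z − R| = 9.18.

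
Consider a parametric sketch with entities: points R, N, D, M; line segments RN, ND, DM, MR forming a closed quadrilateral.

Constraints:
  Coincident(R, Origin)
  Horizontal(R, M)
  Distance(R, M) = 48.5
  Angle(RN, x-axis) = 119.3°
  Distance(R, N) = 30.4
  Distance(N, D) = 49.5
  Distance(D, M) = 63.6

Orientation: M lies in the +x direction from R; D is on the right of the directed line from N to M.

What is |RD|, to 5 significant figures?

25.279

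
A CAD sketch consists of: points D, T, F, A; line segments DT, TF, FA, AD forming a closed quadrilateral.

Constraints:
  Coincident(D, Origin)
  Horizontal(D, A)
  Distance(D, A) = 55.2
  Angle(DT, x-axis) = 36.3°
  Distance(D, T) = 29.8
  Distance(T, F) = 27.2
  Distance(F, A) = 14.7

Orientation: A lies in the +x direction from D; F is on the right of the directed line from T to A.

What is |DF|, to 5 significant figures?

41.119

Checks: |TF| = 27.20 ✓; |FA| = 14.70 ✓.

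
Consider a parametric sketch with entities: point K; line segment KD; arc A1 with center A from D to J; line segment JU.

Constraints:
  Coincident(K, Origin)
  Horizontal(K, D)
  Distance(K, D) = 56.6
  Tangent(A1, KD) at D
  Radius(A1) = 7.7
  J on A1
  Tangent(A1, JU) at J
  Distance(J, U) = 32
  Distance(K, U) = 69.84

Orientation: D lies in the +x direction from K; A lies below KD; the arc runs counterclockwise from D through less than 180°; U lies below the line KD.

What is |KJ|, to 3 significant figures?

50.0

Checks: |AJ| = 7.700 ✓; ∠(AJ, JU) = 90.00° ✓; |JU| = 32.00 ✓; |KU| = 69.84 ✓.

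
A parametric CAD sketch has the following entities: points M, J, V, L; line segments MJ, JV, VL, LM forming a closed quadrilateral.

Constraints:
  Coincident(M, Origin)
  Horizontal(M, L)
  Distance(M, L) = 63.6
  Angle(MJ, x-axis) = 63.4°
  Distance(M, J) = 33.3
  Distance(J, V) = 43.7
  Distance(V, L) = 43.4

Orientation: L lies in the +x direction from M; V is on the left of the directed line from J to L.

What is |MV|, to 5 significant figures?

70.992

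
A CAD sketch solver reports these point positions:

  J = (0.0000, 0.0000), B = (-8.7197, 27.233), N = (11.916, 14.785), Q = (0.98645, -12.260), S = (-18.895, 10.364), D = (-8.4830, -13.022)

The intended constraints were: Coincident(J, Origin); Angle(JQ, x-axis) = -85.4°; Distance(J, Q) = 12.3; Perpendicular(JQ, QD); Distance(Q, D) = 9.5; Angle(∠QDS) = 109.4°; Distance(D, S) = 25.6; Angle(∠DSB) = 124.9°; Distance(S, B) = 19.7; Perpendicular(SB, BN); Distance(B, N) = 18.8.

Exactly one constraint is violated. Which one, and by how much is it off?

Distance(B, N) = 18.8 — off by 5.30.

J = (0.00, 0.00) ✓; JQ at -85.40° ✓; |JQ| = 12.30 ✓; ∠(JQ, QD) = 90.00° ✓; |QD| = 9.500 ✓; ∠QDS = 109.4° ✓; |DS| = 25.60 ✓; ∠DSB = 124.9° ✓; |SB| = 19.70 ✓; ∠(SB, BN) = 90.00° ✓; |BN| = 24.10 ✗.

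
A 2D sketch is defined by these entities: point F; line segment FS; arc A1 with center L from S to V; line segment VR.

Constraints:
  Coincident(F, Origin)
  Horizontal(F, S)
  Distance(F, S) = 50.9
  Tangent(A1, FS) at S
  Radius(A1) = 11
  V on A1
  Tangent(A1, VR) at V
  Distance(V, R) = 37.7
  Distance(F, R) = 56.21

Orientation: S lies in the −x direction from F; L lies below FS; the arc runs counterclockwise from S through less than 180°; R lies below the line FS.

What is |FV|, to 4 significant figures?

61.70

Checks: |LS| = 11.00 ✓; |LV| = 11.00 ✓; ∠(LV, VR) = 90.00° ✓; |VR| = 37.70 ✓; |FR| = 56.21 ✓.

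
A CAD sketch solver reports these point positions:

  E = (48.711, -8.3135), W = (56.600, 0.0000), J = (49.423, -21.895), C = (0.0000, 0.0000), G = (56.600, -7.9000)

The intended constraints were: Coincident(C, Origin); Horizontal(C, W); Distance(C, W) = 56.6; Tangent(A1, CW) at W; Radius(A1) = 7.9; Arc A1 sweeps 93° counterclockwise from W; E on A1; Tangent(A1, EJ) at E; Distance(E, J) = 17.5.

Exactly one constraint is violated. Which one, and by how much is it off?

Distance(E, J) = 17.5 — off by 3.90.

C = (0.00, 0.00) ✓; C.y = 0.00, W.y = 0.00 ✓; |CW| = 56.60 ✓; ∠(GW, WC) = 90.00° ✓; |GW| = 7.900 ✓; bearing(G→E) − bearing(G→W) = 93.00° ✓; |GE| = 7.900 ✓; ∠(GE, EJ) = 90.00° ✓; |EJ| = 13.60 ✗.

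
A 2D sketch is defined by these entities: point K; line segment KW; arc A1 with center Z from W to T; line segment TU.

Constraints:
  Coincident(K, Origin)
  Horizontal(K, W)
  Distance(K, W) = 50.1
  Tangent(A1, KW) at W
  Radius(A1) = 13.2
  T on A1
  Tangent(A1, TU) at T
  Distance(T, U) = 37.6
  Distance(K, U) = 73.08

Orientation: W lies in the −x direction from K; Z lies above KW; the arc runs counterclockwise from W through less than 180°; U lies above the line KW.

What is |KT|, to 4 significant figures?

41.58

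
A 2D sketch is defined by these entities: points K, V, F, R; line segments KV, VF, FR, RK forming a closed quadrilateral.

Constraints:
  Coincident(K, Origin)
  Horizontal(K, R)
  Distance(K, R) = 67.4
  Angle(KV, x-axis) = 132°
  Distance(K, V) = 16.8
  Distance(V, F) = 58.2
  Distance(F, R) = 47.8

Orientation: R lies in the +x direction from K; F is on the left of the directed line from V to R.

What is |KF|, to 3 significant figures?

56.4

K is at the origin; K and R share the same y with |KR| = 67.4 and R in +x, so R = (67.4, 0). KV runs at 132.0° with |KV| = 16.8, so V = (-11.2, 12.5). F is determined by |VF| = 58.2 and |FR| = 47.8 together: it lies at the intersection of circle(V, 58.2) and circle(R, 47.8). With |VR| = 79.6, the foot of the radical line on VR is 46.7 from V and the perpendicular offset is √(58.2² − 46.7²) = 34.7. Taking the left-of-VR solution: F = (40.4, 39.4).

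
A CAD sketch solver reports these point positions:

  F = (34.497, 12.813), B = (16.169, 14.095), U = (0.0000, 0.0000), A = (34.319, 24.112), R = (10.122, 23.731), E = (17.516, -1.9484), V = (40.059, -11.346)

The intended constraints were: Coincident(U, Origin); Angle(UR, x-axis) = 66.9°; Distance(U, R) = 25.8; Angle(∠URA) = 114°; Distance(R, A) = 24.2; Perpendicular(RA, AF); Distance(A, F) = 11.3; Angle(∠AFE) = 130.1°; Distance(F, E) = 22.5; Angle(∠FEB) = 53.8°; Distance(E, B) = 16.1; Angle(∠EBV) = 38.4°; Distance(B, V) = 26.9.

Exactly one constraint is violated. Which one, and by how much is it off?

Distance(B, V) = 26.9 — off by 8.00.

U = (0.00, 0.00) ✓; UR at 66.90° ✓; |UR| = 25.80 ✓; ∠URA = 114.0° ✓; |RA| = 24.20 ✓; ∠(RA, AF) = 90.00° ✓; |AF| = 11.30 ✓; ∠AFE = 130.1° ✓; |FE| = 22.50 ✓; ∠FEB = 53.80° ✓; |EB| = 16.10 ✓; ∠EBV = 38.40° ✓; |BV| = 34.90 ✗.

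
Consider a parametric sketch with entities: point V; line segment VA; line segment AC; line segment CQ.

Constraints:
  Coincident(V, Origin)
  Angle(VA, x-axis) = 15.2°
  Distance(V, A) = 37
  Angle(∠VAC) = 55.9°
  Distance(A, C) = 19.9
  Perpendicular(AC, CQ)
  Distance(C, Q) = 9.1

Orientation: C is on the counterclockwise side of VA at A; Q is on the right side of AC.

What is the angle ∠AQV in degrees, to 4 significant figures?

66.64°

∠VAC = 55.9°, so AC runs at 15.2° + (180° − 55.9°) = 139.3° from the x-axis; with |AC| = 19.9, C = A + 19.9·(cos 139.3°, sin 139.3°) = (20.62, 22.68). AC ⟂ CQ; with |CQ| = 9.1 on the right of AC, Q = C + 9.1·(0.6521, 0.7581) = (26.55, 29.58). Then cos ∠AQV = QA·QV / (|QA||QV|), giving 66.64°.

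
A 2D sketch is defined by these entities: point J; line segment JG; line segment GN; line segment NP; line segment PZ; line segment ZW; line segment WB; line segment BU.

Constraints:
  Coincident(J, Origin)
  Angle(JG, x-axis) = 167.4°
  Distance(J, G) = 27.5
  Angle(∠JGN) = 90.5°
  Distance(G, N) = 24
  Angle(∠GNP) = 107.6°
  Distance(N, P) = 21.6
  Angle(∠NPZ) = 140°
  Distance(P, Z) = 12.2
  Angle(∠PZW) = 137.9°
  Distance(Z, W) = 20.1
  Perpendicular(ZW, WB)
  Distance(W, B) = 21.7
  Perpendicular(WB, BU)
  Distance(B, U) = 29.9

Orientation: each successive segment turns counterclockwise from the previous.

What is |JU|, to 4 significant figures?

32.16

J is at the origin; JG runs at 167.4° with length 27.5, so G = (-26.84, 5.999). ∠JGN = 90.5° gives GN at -103.1° from the x-axis; with |GN| = 24.0, N = (-32.28, -17.38). ∠GNP = 107.6° gives NP at -30.70° from the x-axis; with |NP| = 21.6, P = (-13.70, -28.40). ∠NPZ = 140.0° gives PZ at 9.300° from the x-axis; with |PZ| = 12.2, Z = (-1.665, -26.43). ∠PZW = 137.9° gives ZW at 51.40° from the x-axis; with |ZW| = 20.1, W = (10.88, -10.72). ZW is perpendicular to WB, so WB runs at 141.4°; with |WB| = 21.7, B = (-6.084, 2.814). The perpendicularity gives BU at right angles to WB, so BU runs at -128.6°; with |BU| = 29.9, U = (-24.74, -20.55). Then |JU| = |U − J| = 32.16.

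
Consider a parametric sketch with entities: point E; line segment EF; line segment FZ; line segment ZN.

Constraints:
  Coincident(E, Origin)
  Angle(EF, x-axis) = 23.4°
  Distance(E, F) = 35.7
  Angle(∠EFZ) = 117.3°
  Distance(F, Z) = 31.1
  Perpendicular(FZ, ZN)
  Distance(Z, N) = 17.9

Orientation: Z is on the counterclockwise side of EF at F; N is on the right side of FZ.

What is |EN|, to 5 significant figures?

68.675

E is at the origin; EF runs at 23.4° with length 35.7, so F = 35.7·(cos 23.4°, sin 23.4°) = (32.764, 14.178). ∠EFZ = 117.3°, so FZ runs at 23.4° + (180° − 117.3°) = 86.100° from the x-axis; with |FZ| = 31.1, Z = F + 31.1·(cos 86.100°, sin 86.100°) = (34.879, 45.206). FZ is perpendicular to ZN; with |ZN| = 17.9 on the right of FZ, N = Z + 17.9·(0.99768, -0.068015) = (52.738, 43.989). Then |EN| = |N − E| = 68.675.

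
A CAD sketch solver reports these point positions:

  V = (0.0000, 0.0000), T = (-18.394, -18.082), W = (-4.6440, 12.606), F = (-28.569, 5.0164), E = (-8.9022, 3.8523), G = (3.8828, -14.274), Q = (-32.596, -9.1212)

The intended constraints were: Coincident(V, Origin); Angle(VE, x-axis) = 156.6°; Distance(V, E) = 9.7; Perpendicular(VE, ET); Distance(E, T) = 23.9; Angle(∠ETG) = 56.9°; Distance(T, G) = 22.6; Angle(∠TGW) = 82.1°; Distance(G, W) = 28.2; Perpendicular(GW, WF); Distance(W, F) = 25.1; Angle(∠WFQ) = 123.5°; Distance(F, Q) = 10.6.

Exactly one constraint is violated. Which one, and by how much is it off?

Distance(F, Q) = 10.6 — off by 4.10.

V = (0.00, 0.00) ✓; VE at 156.6° ✓; |VE| = 9.700 ✓; ∠(VE, ET) = 90.00° ✓; |ET| = 23.90 ✓; ∠ETG = 56.90° ✓; |TG| = 22.60 ✓; ∠TGW = 82.10° ✓; |GW| = 28.20 ✓; ∠(GW, WF) = 90.00° ✓; |WF| = 25.10 ✓; ∠WFQ = 123.5° ✓; |FQ| = 14.70 ✗.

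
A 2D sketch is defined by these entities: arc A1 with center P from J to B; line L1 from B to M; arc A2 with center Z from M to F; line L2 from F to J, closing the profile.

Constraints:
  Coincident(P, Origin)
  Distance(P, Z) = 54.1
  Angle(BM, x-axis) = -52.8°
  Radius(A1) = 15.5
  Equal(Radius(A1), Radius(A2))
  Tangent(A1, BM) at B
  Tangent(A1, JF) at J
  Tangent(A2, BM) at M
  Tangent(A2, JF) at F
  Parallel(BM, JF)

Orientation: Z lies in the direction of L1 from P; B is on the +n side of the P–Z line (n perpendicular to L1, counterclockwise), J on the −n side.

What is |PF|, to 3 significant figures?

56.3

Tangency of A1 to both parallel lines with radius 15.5 puts B and J at P ± 15.5·n: B = (12.3, 9.37), J = (-12.3, -9.37). Equal radii place M and F the same way about Z: M = Z + 15.5·n = (45.1, -33.7), F = Z − 15.5·n = (20.4, -52.5). Then |PF| = |F − P| = 56.3.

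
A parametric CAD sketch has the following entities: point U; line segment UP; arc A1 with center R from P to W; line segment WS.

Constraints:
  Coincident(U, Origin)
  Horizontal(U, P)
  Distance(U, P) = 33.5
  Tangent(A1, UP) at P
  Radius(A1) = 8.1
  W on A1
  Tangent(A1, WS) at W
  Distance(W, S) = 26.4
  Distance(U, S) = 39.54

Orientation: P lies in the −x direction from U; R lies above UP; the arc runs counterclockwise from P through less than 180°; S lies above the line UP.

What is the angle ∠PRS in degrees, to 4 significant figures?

154.7°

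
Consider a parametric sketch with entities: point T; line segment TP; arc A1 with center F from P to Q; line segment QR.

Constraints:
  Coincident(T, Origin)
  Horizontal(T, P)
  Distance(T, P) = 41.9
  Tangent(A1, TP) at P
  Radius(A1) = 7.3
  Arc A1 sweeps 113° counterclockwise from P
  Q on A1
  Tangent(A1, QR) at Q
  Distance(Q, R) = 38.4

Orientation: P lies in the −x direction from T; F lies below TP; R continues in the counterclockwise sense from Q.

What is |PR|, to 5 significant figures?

46.248

T is at the origin; T and P share the same y with |TP| = 41.9 and P on the −x side, so P = (-41.900, 0.0000). A1 meets TP tangentially, so FP is at right angles to TP, so F = P + (0, -7.3) = (-41.900, -7.3000). On A1, P sits at bearing 90° from F; a 113° counterclockwise sweep puts Q at bearing 203°, so Q = F + 7.3·(cos 203°, sin 203°) = (-48.620, -10.152). Since A1 is tangent to QR there, FQ ⟂ QR, so QR runs along (−sin 203°, cos 203°); with |QR| = 38.4, R = (-33.616, -45.500). Then |PR| = |R − P| = 46.248.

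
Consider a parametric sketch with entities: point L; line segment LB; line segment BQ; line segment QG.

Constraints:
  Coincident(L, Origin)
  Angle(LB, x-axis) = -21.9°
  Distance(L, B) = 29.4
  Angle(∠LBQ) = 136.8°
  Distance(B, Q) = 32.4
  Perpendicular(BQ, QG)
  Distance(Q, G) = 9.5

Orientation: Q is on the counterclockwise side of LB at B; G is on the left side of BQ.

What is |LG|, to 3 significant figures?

54.9

∠LBQ = 136.8°, so BQ runs at -21.9° + (180° − 136.8°) = 21.3° from the x-axis; with |BQ| = 32.4, Q = B + 32.4·(cos 21.3°, sin 21.3°) = (57.5, 0.803). The perpendicularity gives QG at right angles to BQ; with |QG| = 9.5 on the left of BQ, G = Q + 9.5·(-0.363, 0.932) = (54.0, 9.65). Then |LG| = |G − L| = 54.9.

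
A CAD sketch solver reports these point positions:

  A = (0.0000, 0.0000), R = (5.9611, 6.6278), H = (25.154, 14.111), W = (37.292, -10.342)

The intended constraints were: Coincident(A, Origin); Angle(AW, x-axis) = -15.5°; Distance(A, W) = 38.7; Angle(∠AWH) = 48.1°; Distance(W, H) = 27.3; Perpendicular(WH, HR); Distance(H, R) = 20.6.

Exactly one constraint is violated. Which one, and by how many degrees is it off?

Perpendicular(WH, HR) — off by 5.10°.

A = (0.00, 0.00) ✓; AW at -15.50° ✓; |AW| = 38.70 ✓; ∠AWH = 48.10° ✓; |WH| = 27.30 ✓; ∠(WH, HR) = 84.90° ✗; |HR| = 20.60 ✓.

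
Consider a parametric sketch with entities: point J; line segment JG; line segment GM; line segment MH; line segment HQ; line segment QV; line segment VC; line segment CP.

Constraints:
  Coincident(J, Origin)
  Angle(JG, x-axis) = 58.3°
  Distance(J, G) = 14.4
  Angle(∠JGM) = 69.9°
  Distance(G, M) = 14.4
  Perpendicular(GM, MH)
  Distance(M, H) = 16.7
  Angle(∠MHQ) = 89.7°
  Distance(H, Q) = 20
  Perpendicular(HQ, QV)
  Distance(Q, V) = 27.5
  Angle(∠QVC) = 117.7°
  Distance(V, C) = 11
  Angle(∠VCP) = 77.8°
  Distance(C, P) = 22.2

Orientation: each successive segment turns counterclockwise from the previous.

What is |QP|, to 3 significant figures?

19.3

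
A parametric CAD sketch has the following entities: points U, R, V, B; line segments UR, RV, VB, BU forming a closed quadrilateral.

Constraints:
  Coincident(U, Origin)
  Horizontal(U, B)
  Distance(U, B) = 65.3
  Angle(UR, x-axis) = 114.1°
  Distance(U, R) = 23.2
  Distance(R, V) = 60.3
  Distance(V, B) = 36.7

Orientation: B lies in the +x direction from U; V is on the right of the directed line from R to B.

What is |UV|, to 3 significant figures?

39.9

Checks: |RV| = 60.30 ✓; |VB| = 36.70 ✓.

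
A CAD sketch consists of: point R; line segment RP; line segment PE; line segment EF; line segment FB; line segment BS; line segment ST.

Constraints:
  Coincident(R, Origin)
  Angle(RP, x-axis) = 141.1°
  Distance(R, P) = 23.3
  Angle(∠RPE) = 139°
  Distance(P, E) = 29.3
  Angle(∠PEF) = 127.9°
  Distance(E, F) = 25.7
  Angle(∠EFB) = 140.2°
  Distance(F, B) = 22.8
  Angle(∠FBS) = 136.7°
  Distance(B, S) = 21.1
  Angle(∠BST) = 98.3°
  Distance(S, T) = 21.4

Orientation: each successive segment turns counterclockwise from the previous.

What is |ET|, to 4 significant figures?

48.20

R is at the origin; RP runs at 141.1° with length 23.3, so P = (-18.13, 14.63). ∠RPE = 139.0° gives PE at -177.9° from the x-axis; with |PE| = 29.3, E = (-47.41, 13.56). ∠PEF = 127.9° gives EF at -125.8° from the x-axis; with |EF| = 25.7, F = (-62.45, -7.286). ∠EFB = 140.2° gives FB at -86.00° from the x-axis; with |FB| = 22.8, B = (-60.86, -30.03). ∠FBS = 136.7° gives BS at -42.70° from the x-axis; with |BS| = 21.1, S = (-45.35, -44.34). ∠BST = 98.3° gives ST at 39.00° from the x-axis; with |ST| = 21.4, T = (-28.72, -30.87). Then |ET| = |T − E| = 48.20.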